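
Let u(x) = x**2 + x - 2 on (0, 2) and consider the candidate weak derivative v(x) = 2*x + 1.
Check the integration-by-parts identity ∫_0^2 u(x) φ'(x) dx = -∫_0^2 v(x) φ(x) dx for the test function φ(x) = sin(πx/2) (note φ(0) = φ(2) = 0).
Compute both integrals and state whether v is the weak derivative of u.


LHS = -12/π, RHS = -12/π. Yes, v = u' weakly.

u(x) = x**2 + x - 2, classical derivative u'(x) = 2*x + 1.
φ(x) = sin(πx/2), so φ'(x) = π*cos(π*x/2)/2.
Note φ(0) = φ(2) = 0, so the boundary term u·φ vanishes.
LHS = ∫_0^2 u(x) φ'(x) dx = ∫_0^2 (π*x^2*cos(π*x/2)/2 + π*x*cos(π*x/2)/2 - π*cos(π*x/2)) dx. Term by term:
  ∫_0^2 -π*cos(π*x/2) dx = 0;  ∫_0^2 π*x*cos(π*x/2)/2 dx = -4/π;  ∫_0^2 π*x^2*cos(π*x/2)/2 dx = -8/π.
Sum: 0 − 4/π − 8/π = -12/π.
So LHS = -12/π.
∫_0^2 v(x) φ(x) dx = ∫_0^2 (2*x*sin(π*x/2) + sin(π*x/2)) dx. Term by term:
  ∫_0^2 2*x*sin(π*x/2) dx = 8/π;  ∫_0^2 sin(π*x/2) dx = 4/π.
Sum: 8/π + 4/π = 12/π.
So RHS = -∫_0^2 v(x) φ(x) dx = -12/π.
LHS = RHS, so the identity holds for this test φ.
Moreover u is smooth here and v(x) = u'(x) = 2*x + 1 pointwise, so the identity holds for every test function. Hence v is the weak derivative of u.


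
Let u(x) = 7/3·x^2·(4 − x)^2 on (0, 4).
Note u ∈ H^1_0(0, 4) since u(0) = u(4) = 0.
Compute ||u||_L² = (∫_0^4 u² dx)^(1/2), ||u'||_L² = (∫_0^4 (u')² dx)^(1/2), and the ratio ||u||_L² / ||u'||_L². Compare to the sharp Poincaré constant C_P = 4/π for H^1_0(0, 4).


||u||_L² / ||u'||_L² = 2*sqrt(3)/3 < C_P = 4/π.

u(x) = 7/3·x^2·(4 − x)^2, so u'(x) = 28*x*(x - 4)*(x - 2)/3.
u(x) = 7/3·x^2·(4 − x)^2 vanishes at x = 0 and x = 4, so u ∈ H^1_0(0, 4). Differentiate via the product rule and integrate the resulting polynomials term by term.
  ∫_0^4 u² dx = ∫_0^4 (49*x^8/9 - 784*x^7/9 + 1568*x^6/3 - 12544*x^5/9 + 12544*x^4/9) dx. Term by term:
    ∫_0^4 49*x^8/9 dx = 12845056/81;  ∫_0^4 -784*x^7/9 dx = -6422528/9;  ∫_0^4 1568*x^6/3 dx = 3670016/3;
    ∫_0^4 -12544*x^5/9 dx = -25690112/27;  ∫_0^4 12544*x^4/9 dx = 12845056/45.
  Sum: 12845056/81 − 6422528/9 + 3670016/3 − 25690112/27 + 12845056/45 = 917504/405.
  ∫_0^4 (u')² dx = ∫_0^4 (784*x^6/9 - 3136*x^5/3 + 40768*x^4/9 - 25088*x^3/3 + 50176*x^2/9) dx. Term by term:
    ∫_0^4 784*x^6/9 dx = 1835008/9;  ∫_0^4 -3136*x^5/3 dx = -6422528/9;  ∫_0^4 40768*x^4/9 dx = 41746432/45;
    ∫_0^4 -25088*x^3/3 dx = -1605632/3;  ∫_0^4 50176*x^2/9 dx = 3211264/27.
  Sum: 1835008/9 − 6422528/9 + 41746432/45 − 1605632/3 + 3211264/27 = 229376/135.
∫_0^4 u² dx = 917504/405, so ||u||_L² = 256*sqrt(70)/45.
∫_0^4 (u')² dx = 229376/135, so ||u'||_L² = 128*sqrt(210)/45.
Ratio ||u||_L² / ||u'||_L² = 2*sqrt(3)/3.
Sharp Poincaré constant on H^1_0(0, 4) is C_P = L/π = 4/π, achieved by sin(π/4·x).
A polynomial bump cannot attain the sharp Poincaré constant (only the first sine eigenfunction does), so the ratio is strictly less than C_P, consistent with ||u||_L² ≤ C_P ||u'||_L².


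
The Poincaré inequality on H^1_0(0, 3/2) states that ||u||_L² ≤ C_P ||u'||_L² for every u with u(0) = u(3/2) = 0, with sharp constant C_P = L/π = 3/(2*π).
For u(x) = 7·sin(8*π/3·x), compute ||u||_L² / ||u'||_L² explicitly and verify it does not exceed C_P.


||u||_L² / ||u'||_L² = 3/(8*π) < C_P = 3/(2*π).

u(x) = 7·sin(8*π/3·x), so u'(x) = 56*π*cos(8*π*x/3)/3.
Writing u(x) = A·sin(kπx/L) with A = 7 and k = 4, use ∫_0^L sin²(kπx/L) dx = L/2 and ∫_0^L cos²(kπx/L) dx = L/2.
u² = 49·sin²(8*π/3·x) and (u')² = 3136*π^2/9·cos²(8*π/3·x), and each of sin², cos² integrates to L/2 = 3/4 over (0, 3/2).
∫_0^3/2 u² dx = 147/4, so ||u||_L² = 7*sqrt(3)/2.
∫_0^3/2 (u')² dx = 784*π^2/3, so ||u'||_L² = 28*sqrt(3)*π/3.
Ratio ||u||_L² / ||u'||_L² = 3/(8*π).
Sharp Poincaré constant on H^1_0(0, 3/2) is C_P = L/π = 3/(2*π), achieved by sin(2*π/3·x).
This is the k = 4 harmonic; the ratio L/(kπ) is strictly less than C_P = L/π, consistent with the sharp inequality ||u||_L² ≤ C_P ||u'||_L².


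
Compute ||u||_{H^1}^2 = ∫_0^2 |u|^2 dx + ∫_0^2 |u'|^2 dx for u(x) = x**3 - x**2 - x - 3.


||u||_{H^1}^2 = 1312/35

The H^1 norm (squared) on an interval (0, L) is
  ||u||_{H^1}^2 = ∫_0^L u(x)^2 dx + ∫_0^L u'(x)^2 dx.
Compute u'(x) = 3*x**2 - 2*x - 1.
Then u(x)^2 = x**6 - 2*x**5 - x**4 - 4*x**3 + 7*x**2 + 6*x + 9 and u'(x)^2 = 9*x**4 - 12*x**3 - 2*x**2 + 4*x + 1.
Integrate each monomial from 0 to 2 using ∫_0^2 c·x^n dx = c·2^(n+1)/(n+1):
  ∫_0^2 u(x)^2 dx = ∫_0^2 (x^6 - 2*x^5 - x^4 - 4*x^3 + 7*x^2 + 6*x + 9) dx. Term by term:
    ∫_0^2 x^6 dx = 128/7;  ∫_0^2 -2*x^5 dx = -64/3;  ∫_0^2 -x^4 dx = -32/5;
    ∫_0^2 -4*x^3 dx = -16;  ∫_0^2 7*x^2 dx = 56/3;  ∫_0^2 6*x dx = 12;
    ∫_0^2 9 dx = 18.
  Sum: 128/7 − 64/3 − 32/5 − 16 + 56/3 + 12 + 18 = 2438/105.
  ∫_0^2 u'(x)^2 dx = ∫_0^2 (9*x^4 - 12*x^3 - 2*x^2 + 4*x + 1) dx. Term by term:
    ∫_0^2 9*x^4 dx = 288/5;  ∫_0^2 -12*x^3 dx = -48;  ∫_0^2 -2*x^2 dx = -16/3;
    ∫_0^2 4*x dx = 8;  ∫_0^2 1 dx = 2.
  Sum: 288/5 − 48 − 16/3 + 8 + 2 = 214/15.
Adding: ||u||_{H^1}^2 = 2438/105 + 214/15 = 1312/35.


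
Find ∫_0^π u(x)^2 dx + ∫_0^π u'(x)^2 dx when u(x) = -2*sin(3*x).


||u||_{H^1(0,π)}^2 = 20*π

u'(x) = -6*cos(3*x).
Expand u² and (u')² and integrate term by term on (0, π), using: for integers n ≥ 1, ∫_0^π sin²(nx) dx = ∫_0^π cos²(nx) dx = π/2; for n ≠ n', ∫_0^π sin(nx)sin(n'x) dx = ∫_0^π cos(nx)cos(n'x) dx = 0; and by product-to-sum, ∫_0^π sin(nx)cos(n'x) dx = ½∫_0^π [sin((n+n')x) + sin((n−n')x)] dx, which is 0 when n+n' is even and 2n/(n²−n'²) when n+n' is odd (it need not vanish on (0, π)).
  u² squared terms: (-2)²·∫sin(3x)² dx = 4·π/2 = 2*π.
  So ∫_0^π u² dx = 2*π.
  (u')² squared terms: (-6)²·∫cos(3x)² dx = 36·π/2 = 18*π.
  So ∫_0^π (u')² dx = 18*π.
||u||_{H^1}^2 = (2*π) + (18*π) = 20*π.


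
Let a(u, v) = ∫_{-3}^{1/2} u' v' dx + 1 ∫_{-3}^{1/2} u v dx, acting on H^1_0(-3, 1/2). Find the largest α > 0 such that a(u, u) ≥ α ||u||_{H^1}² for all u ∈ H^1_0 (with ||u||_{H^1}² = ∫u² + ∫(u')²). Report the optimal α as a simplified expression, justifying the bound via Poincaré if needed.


α = 1

Coercivity of a(·,·) on H^1_0(-3, 1/2) means a(u, u) ≥ α ||u||_{H^1}² for every u ∈ H^1_0.
The interval has length L = 7/2, and Poincaré/coercivity depend only on L. Here a(u, u) = ∫(u')² + (1)·∫u².
Here c = 1 ≥ 1, so a(u,u) = ∫(u')² + c∫u² ≥ ∫(u')² + ∫u² = ||u||_{H^1}², i.e. α = 1 works. No larger α is possible: a(u,u) ≥ α||u||_{H^1}² means (1−α)∫(u')² ≥ (α−c)∫u², and for the modes u_n = sin(nπ(x−x₀)/L) (x₀ the left endpoint) one has ∫u_n²/∫(u_n')² = (L/(nπ))² → 0, so a(u_n,u_n)/||u_n||_{H^1}² → 1. Hence the optimal constant is α = 1.
Therefore α = 1.


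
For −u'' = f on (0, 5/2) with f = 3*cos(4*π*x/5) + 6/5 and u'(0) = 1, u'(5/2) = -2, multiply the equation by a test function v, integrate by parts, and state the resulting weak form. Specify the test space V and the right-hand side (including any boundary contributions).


V = H^1(0, 5/2) (v unrestricted at boundary; u is determined up to an additive constant); weak form: ∫_0^5/2 u'v' dx = ∫_0^5/2 (3*cos(4*π*x/5) + 6/5) v dx − 2·v(5/2) − v(0) for all v ∈ V.

Multiply both sides by a test function v and integrate from 0 to 5/2:
  ∫_0^5/2 −u''(x) v(x) dx = ∫_0^5/2 f(x) v(x) dx.
Integrate the LHS by parts once:
  ∫_0^5/2 −u'' v dx = −[u'(x) v(x)]_0^5/2 + ∫_0^5/2 u'(x) v'(x) dx.
Thus ∫_0^5/2 u'(x) v'(x) dx = ∫_0^5/2 f(x) v(x) dx + [u'(x) v(x)]_0^5/2.
Choose V so that boundary terms are either known or forced to vanish.
u has inhomogeneous Neumann u'(0) = 1, u'(5/2) = -2. [u' v]_0^5/2 = (-2)·v(5/2) − (1)·v(0) = − 2·v(5/2) − v(0). Take V = H^1(0, 5/2); boundary term becomes part of RHS.
Weak formulation: find u (satisfying any essential BC) such that ∫_0^5/2 u'(x) v'(x) dx = ∫_0^5/2 f v dx − 2·v(5/2) − v(0) for all v ∈ V (Neumann data are natural BCs: they enter the RHS as boundary terms).
Substituting f(x) = 3*cos(4*π*x/5) + 6/5, the right-hand side is ∫_0^5/2 (3*cos(4*π*x/5) + 6/5) v dx − 2·v(5/2) − v(0).
Compatibility check (pure Neumann): taking v ≡ 1 ∈ V gives 0 = ∫_0^5/2 f dx + (-2) − (1), i.e. ∫_0^5/2 f dx must equal u'(0) − u'(5/2) = 3. Indeed ∫_0^5/2 (3*cos(4*π*x/5) + 6/5) dx = 3, so the data are compatible. The solution is then unique only up to an additive constant (fix it e.g. by requiring ∫_0^5/2 u dx = 0).


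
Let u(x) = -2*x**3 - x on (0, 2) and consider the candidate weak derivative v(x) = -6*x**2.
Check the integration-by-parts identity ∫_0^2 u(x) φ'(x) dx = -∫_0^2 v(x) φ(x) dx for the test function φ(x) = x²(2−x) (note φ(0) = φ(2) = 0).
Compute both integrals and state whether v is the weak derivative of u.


LHS = 212/15, RHS = 64/5. No, v is not the weak derivative of u.

u(x) = -2*x**3 - x, classical derivative u'(x) = -6*x**2 - 1.
φ(x) = x²(2−x), so φ'(x) = x*(4 - 3*x).
Note φ(0) = φ(2) = 0, so the boundary term u·φ vanishes.
LHS = ∫_0^2 u(x) φ'(x) dx = ∫_0^2 (6*x^5 - 8*x^4 + 3*x^3 - 4*x^2) dx. Term by term:
  ∫_0^2 6*x^5 dx = 64;  ∫_0^2 -8*x^4 dx = -256/5;  ∫_0^2 3*x^3 dx = 12;
  ∫_0^2 -4*x^2 dx = -32/3.
Sum: 64 − 256/5 + 12 − 32/3 = 212/15.
So LHS = 212/15.
∫_0^2 v(x) φ(x) dx = ∫_0^2 (6*x^5 - 12*x^4) dx. Term by term:
  ∫_0^2 6*x^5 dx = 64;  ∫_0^2 -12*x^4 dx = -384/5.
Sum: 64 − 384/5 = -64/5.
So RHS = -∫_0^2 v(x) φ(x) dx = 64/5.
LHS − RHS = 4/3 ≠ 0, so the identity fails.
(For a valid weak derivative the identity must hold for EVERY test function, in particular this one. The failure shows v is NOT the weak derivative of u.)
Correct weak derivative would be u'(x) = -6*x**2 - 1.


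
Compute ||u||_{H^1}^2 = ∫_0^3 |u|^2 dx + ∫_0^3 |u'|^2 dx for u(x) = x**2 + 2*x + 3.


||u||_{H^1}^2 = 1923/5

The H^1 norm (squared) on an interval (0, L) is
  ||u||_{H^1}^2 = ∫_0^L u(x)^2 dx + ∫_0^L u'(x)^2 dx.
Compute u'(x) = 2*x + 2.
Then u(x)^2 = x**4 + 4*x**3 + 10*x**2 + 12*x + 9 and u'(x)^2 = 4*x**2 + 8*x + 4.
Integrate each monomial from 0 to 3 using ∫_0^3 c·x^n dx = c·3^(n+1)/(n+1):
  ∫_0^3 u(x)^2 dx = ∫_0^3 (x^4 + 4*x^3 + 10*x^2 + 12*x + 9) dx. Term by term:
    ∫_0^3 x^4 dx = 243/5;  ∫_0^3 4*x^3 dx = 81;  ∫_0^3 10*x^2 dx = 90;
    ∫_0^3 12*x dx = 54;  ∫_0^3 9 dx = 27.
  Sum: 243/5 + 81 + 90 + 54 + 27 = 1503/5.
  ∫_0^3 u'(x)^2 dx = ∫_0^3 (4*x^2 + 8*x + 4) dx. Term by term:
    ∫_0^3 4*x^2 dx = 36;  ∫_0^3 8*x dx = 36;  ∫_0^3 4 dx = 12.
  Sum: 36 + 36 + 12 = 84.
Adding: ||u||_{H^1}^2 = 1503/5 + 84 = 1923/5.


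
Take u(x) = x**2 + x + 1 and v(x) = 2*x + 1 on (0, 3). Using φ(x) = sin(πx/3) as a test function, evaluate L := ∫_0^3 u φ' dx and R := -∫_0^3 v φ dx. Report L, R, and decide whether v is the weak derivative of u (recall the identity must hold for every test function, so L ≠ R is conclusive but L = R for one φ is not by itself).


LHS = -24/π, RHS = -24/π. Yes, v = u' weakly.

u(x) = x**2 + x + 1, classical derivative u'(x) = 2*x + 1.
φ(x) = sin(πx/3), so φ'(x) = π*cos(π*x/3)/3.
Note φ(0) = φ(3) = 0, so the boundary term u·φ vanishes.
LHS = ∫_0^3 u(x) φ'(x) dx = ∫_0^3 (π*x^2*cos(π*x/3)/3 + π*x*cos(π*x/3)/3 + π*cos(π*x/3)/3) dx. Term by term:
  ∫_0^3 π*cos(π*x/3)/3 dx = 0;  ∫_0^3 π*x*cos(π*x/3)/3 dx = -6/π;  ∫_0^3 π*x^2*cos(π*x/3)/3 dx = -18/π.
Sum: 0 − 6/π − 18/π = -24/π.
So LHS = -24/π.
∫_0^3 v(x) φ(x) dx = ∫_0^3 (2*x*sin(π*x/3) + sin(π*x/3)) dx. Term by term:
  ∫_0^3 2*x*sin(π*x/3) dx = 18/π;  ∫_0^3 sin(π*x/3) dx = 6/π.
Sum: 18/π + 6/π = 24/π.
So RHS = -∫_0^3 v(x) φ(x) dx = -24/π.
LHS = RHS, so the identity holds for this test φ.
Moreover u is smooth here and v(x) = u'(x) = 2*x + 1 pointwise, so the identity holds for every test function. Hence v is the weak derivative of u.


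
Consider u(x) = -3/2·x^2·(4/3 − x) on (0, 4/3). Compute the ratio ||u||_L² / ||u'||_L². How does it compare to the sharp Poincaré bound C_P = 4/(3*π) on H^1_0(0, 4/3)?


||u||_L² / ||u'||_L² = 2*sqrt(14)/21 < C_P = 4/(3*π).

u(x) = -3/2·x^2·(4/3 − x), so u'(x) = x*(9*x - 8)/2.
u(x) = -3/2·x^2·(4/3 − x) vanishes at x = 0 and x = 4/3, so u ∈ H^1_0(0, 4/3). Differentiate via the product rule and integrate the resulting polynomials term by term.
  ∫_0^4/3 u² dx = ∫_0^4/3 (9*x^6/4 - 6*x^5 + 4*x^4) dx. Term by term:
    ∫_0^4/3 9*x^6/4 dx = 4096/1701;  ∫_0^4/3 -6*x^5 dx = -4096/729;  ∫_0^4/3 4*x^4 dx = 4096/1215.
  Sum: 4096/1701 − 4096/729 + 4096/1215 = 4096/25515.
  ∫_0^4/3 (u')² dx = ∫_0^4/3 (81*x^4/4 - 36*x^3 + 16*x^2) dx. Term by term:
    ∫_0^4/3 81*x^4/4 dx = 256/15;  ∫_0^4/3 -36*x^3 dx = -256/9;  ∫_0^4/3 16*x^2 dx = 1024/81.
  Sum: 256/15 − 256/9 + 1024/81 = 512/405.
∫_0^4/3 u² dx = 4096/25515, so ||u||_L² = 64*sqrt(35)/945.
∫_0^4/3 (u')² dx = 512/405, so ||u'||_L² = 16*sqrt(10)/45.
Ratio ||u||_L² / ||u'||_L² = 2*sqrt(14)/21.
Sharp Poincaré constant on H^1_0(0, 4/3) is C_P = L/π = 4/(3*π), achieved by sin(3*π/4·x).
A polynomial bump cannot attain the sharp Poincaré constant (only the first sine eigenfunction does), so the ratio is strictly less than C_P, consistent with ||u||_L² ≤ C_P ||u'||_L².


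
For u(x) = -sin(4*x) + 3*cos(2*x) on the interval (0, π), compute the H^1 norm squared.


||u||_{H^1(0,π)}^2 = 31*π

u'(x) = -6*sin(2*x) - 4*cos(4*x).
Expand u² and (u')² and integrate term by term on (0, π), using: for integers n ≥ 1, ∫_0^π sin²(nx) dx = ∫_0^π cos²(nx) dx = π/2; for n ≠ n', ∫_0^π sin(nx)sin(n'x) dx = ∫_0^π cos(nx)cos(n'x) dx = 0; and by product-to-sum, ∫_0^π sin(nx)cos(n'x) dx = ½∫_0^π [sin((n+n')x) + sin((n−n')x)] dx, which is 0 when n+n' is even and 2n/(n²−n'²) when n+n' is odd (it need not vanish on (0, π)).
  u² squared terms: (-1)²·∫sin(4x)² dx = 1·π/2 = π/2;  (3)²·∫cos(2x)² dx = 9·π/2 = 9*π/2.
  u² cross terms: 2·(-1)·(3)·∫sin(4x)·cos(2x) dx = -6·(0) = 0.
  So ∫_0^π u² dx = π/2 + 9*π/2 + 0 = 5*π.
  (u')² squared terms: (-6)²·∫sin(2x)² dx = 36·π/2 = 18*π;  (-4)²·∫cos(4x)² dx = 16·π/2 = 8*π.
  (u')² cross terms: 2·(-6)·(-4)·∫sin(2x)·cos(4x) dx = 48·(0) = 0.
  So ∫_0^π (u')² dx = 18*π + 8*π + 0 = 26*π.
||u||_{H^1}^2 = (5*π) + (26*π) = 31*π.


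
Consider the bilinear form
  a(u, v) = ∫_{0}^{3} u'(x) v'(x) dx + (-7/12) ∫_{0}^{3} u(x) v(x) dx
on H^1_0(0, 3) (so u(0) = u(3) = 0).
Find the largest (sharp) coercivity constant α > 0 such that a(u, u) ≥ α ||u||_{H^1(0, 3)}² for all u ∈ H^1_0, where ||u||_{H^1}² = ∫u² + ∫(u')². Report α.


α = (-21/4 + π^2)/(9 + π^2)

Coercivity of a(·,·) on H^1_0(0, 3) means a(u, u) ≥ α ||u||_{H^1}² for every u ∈ H^1_0.
The interval has length L = 3, and Poincaré/coercivity depend only on L. Here a(u, u) = ∫(u')² + (-7/12)·∫u².
Here c = -7/12 < 0 with |c| < (π/L)² = π^2/9, so coercivity still holds. The condition a(u,u) ≥ α||u||_{H^1}² reads (1−α)∫(u')² ≥ (α−c)∫u². Any admissible α is ≤ 1 (rapidly oscillating u have ∫u²/∫(u')² → 0), and α = 1 would force 0 ≥ (1−c)∫u², impossible since c < 1; so 1−α > 0. By the sharp Poincaré inequality on H^1_0 of an interval of length L, ∫(u')² ≥ (π/L)²∫u² with equality for the first sine mode sin(π(x−x₀)/L) (x₀ the left endpoint), so the inequality holds for all u iff (1−α)(π/L)² ≥ α − c, i.e. α ≤ ((π/L)² + c)/((π/L)² + 1) = (1 + c(L/π)²)/(1 + (L/π)²). (Direct route, valid since c ≤ 0: Poincaré gives c∫u² ≥ c(L/π)²∫(u')², so a(u,u) ≥ (1 + c(L/π)²)∫(u')², while ||u||_{H^1}² ≤ (1 + (L/π)²)∫(u')²; dividing yields the same α.) With (π/L)² = π^2/9 and c = -7/12, the largest admissible constant is α = ((π/L)² + c)/((π/L)² + 1).
Simplifying, α = (-21/4 + π^2)/(9 + π^2).


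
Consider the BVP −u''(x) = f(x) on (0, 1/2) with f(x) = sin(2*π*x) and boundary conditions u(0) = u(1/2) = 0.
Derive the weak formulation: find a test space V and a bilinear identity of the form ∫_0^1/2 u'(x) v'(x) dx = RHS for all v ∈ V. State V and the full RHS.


V = H^1_0(0, 1/2) (so v(0) = v(1/2) = 0); weak form: ∫_0^1/2 u'v' dx = ∫_0^1/2 (sin(2*π*x)) v dx for all v ∈ V.

Multiply both sides by a test function v and integrate from 0 to 1/2:
  ∫_0^1/2 −u''(x) v(x) dx = ∫_0^1/2 f(x) v(x) dx.
Integrate the LHS by parts once:
  ∫_0^1/2 −u'' v dx = −[u'(x) v(x)]_0^1/2 + ∫_0^1/2 u'(x) v'(x) dx.
Thus ∫_0^1/2 u'(x) v'(x) dx = ∫_0^1/2 f(x) v(x) dx + [u'(x) v(x)]_0^1/2.
Choose V so that boundary terms are either known or forced to vanish.
u is Dirichlet: u(0) = u(1/2) = 0. Let V = H^1_0(0, 1/2); then v(0) = v(1/2) = 0, and [u' v]_0^1/2 = 0.
Weak formulation: find u (satisfying any essential BC) such that ∫_0^1/2 u'(x) v'(x) dx = ∫_0^1/2 f v dx for all v ∈ V.
Substituting f(x) = sin(2*π*x), the right-hand side is ∫_0^1/2 (sin(2*π*x)) v dx.


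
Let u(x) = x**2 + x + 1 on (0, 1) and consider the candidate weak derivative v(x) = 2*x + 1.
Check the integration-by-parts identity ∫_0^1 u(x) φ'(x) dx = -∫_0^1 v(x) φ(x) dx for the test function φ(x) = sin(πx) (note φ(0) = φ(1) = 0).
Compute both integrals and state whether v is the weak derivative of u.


LHS = -4/π, RHS = -4/π. Yes, v = u' weakly.

u(x) = x**2 + x + 1, classical derivative u'(x) = 2*x + 1.
φ(x) = sin(πx), so φ'(x) = π*cos(π*x).
Note φ(0) = φ(1) = 0, so the boundary term u·φ vanishes.
LHS = ∫_0^1 u(x) φ'(x) dx = ∫_0^1 (π*x^2*cos(π*x) + π*x*cos(π*x) + π*cos(π*x)) dx. Term by term:
  ∫_0^1 π*cos(π*x) dx = 0;  ∫_0^1 π*x*cos(π*x) dx = -2/π;  ∫_0^1 π*x^2*cos(π*x) dx = -2/π.
Sum: 0 − 2/π − 2/π = -4/π.
So LHS = -4/π.
∫_0^1 v(x) φ(x) dx = ∫_0^1 (2*x*sin(π*x) + sin(π*x)) dx. Term by term:
  ∫_0^1 2*x*sin(π*x) dx = 2/π;  ∫_0^1 sin(π*x) dx = 2/π.
Sum: 2/π + 2/π = 4/π.
So RHS = -∫_0^1 v(x) φ(x) dx = -4/π.
LHS = RHS, so the identity holds for this test φ.
Moreover u is smooth here and v(x) = u'(x) = 2*x + 1 pointwise, so the identity holds for every test function. Hence v is the weak derivative of u.


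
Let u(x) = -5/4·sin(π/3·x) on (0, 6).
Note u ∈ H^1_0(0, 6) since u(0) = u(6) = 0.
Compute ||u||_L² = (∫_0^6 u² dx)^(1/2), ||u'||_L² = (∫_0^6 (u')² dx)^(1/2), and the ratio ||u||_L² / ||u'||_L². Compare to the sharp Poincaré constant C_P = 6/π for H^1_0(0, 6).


||u||_L² / ||u'||_L² = 3/π < C_P = 6/π.

u(x) = -5/4·sin(π/3·x), so u'(x) = -5*π*cos(π*x/3)/12.
Writing u(x) = A·sin(kπx/L) with A = -5/4 and k = 2, use ∫_0^L sin²(kπx/L) dx = L/2 and ∫_0^L cos²(kπx/L) dx = L/2.
u² = 25/16·sin²(π/3·x) and (u')² = 25*π^2/144·cos²(π/3·x), and each of sin², cos² integrates to L/2 = 3 over (0, 6).
∫_0^6 u² dx = 75/16, so ||u||_L² = 5*sqrt(3)/4.
∫_0^6 (u')² dx = 25*π^2/48, so ||u'||_L² = 5*sqrt(3)*π/12.
Ratio ||u||_L² / ||u'||_L² = 3/π.
Sharp Poincaré constant on H^1_0(0, 6) is C_P = L/π = 6/π, achieved by sin(π/6·x).
This is the k = 2 harmonic; the ratio L/(kπ) is strictly less than C_P = L/π, consistent with the sharp inequality ||u||_L² ≤ C_P ||u'||_L².


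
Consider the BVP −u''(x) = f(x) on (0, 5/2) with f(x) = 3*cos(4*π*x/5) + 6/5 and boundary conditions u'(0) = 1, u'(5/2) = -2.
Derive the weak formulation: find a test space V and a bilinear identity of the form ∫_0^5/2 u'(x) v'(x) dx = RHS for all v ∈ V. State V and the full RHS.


V = H^1(0, 5/2) (v unrestricted at boundary; u is determined up to an additive constant); weak form: ∫_0^5/2 u'v' dx = ∫_0^5/2 (3*cos(4*π*x/5) + 6/5) v dx − 2·v(5/2) − v(0) for all v ∈ V.

Multiply both sides by a test function v and integrate from 0 to 5/2:
  ∫_0^5/2 −u''(x) v(x) dx = ∫_0^5/2 f(x) v(x) dx.
Integrate the LHS by parts once:
  ∫_0^5/2 −u'' v dx = −[u'(x) v(x)]_0^5/2 + ∫_0^5/2 u'(x) v'(x) dx.
Thus ∫_0^5/2 u'(x) v'(x) dx = ∫_0^5/2 f(x) v(x) dx + [u'(x) v(x)]_0^5/2.
Choose V so that boundary terms are either known or forced to vanish.
u has inhomogeneous Neumann u'(0) = 1, u'(5/2) = -2. [u' v]_0^5/2 = (-2)·v(5/2) − (1)·v(0) = − 2·v(5/2) − v(0). Take V = H^1(0, 5/2); boundary term becomes part of RHS.
Weak formulation: find u (satisfying any essential BC) such that ∫_0^5/2 u'(x) v'(x) dx = ∫_0^5/2 f v dx − 2·v(5/2) − v(0) for all v ∈ V (Neumann data are natural BCs: they enter the RHS as boundary terms).
Substituting f(x) = 3*cos(4*π*x/5) + 6/5, the right-hand side is ∫_0^5/2 (3*cos(4*π*x/5) + 6/5) v dx − 2·v(5/2) − v(0).
Compatibility check (pure Neumann): taking v ≡ 1 ∈ V gives 0 = ∫_0^5/2 f dx + (-2) − (1), i.e. ∫_0^5/2 f dx must equal u'(0) − u'(5/2) = 3. Indeed ∫_0^5/2 (3*cos(4*π*x/5) + 6/5) dx = 3, so the data are compatible. The solution is then unique only up to an additive constant (fix it e.g. by requiring ∫_0^5/2 u dx = 0).


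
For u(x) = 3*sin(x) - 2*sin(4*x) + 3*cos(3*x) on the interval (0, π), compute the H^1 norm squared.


||u||_{H^1(0,π)}^2 = -960/7 + 88*π

u'(x) = -9*sin(3*x) + 3*cos(x) - 8*cos(4*x).
Expand u² and (u')² and integrate term by term on (0, π), using: for integers n ≥ 1, ∫_0^π sin²(nx) dx = ∫_0^π cos²(nx) dx = π/2; for n ≠ n', ∫_0^π sin(nx)sin(n'x) dx = ∫_0^π cos(nx)cos(n'x) dx = 0; and by product-to-sum, ∫_0^π sin(nx)cos(n'x) dx = ½∫_0^π [sin((n+n')x) + sin((n−n')x)] dx, which is 0 when n+n' is even and 2n/(n²−n'²) when n+n' is odd (it need not vanish on (0, π)).
  u² squared terms: (-2)²·∫sin(4x)² dx = 4·π/2 = 2*π;  (3)²·∫cos(3x)² dx = 9·π/2 = 9*π/2;  (3)²·∫sin(x)² dx = 9·π/2 = 9*π/2.
  u² cross terms: 2·(-2)·(3)·∫sin(4x)·cos(3x) dx = -12·(8/7) = -96/7;  2·(-2)·(3)·∫sin(4x)·sin(x) dx = -12·(0) = 0;  2·(3)·(3)·∫cos(3x)·sin(x) dx = 18·(0) = 0.
  So ∫_0^π u² dx = 2*π + 9*π/2 + 9*π/2 − 96/7 + 0 + 0 = -96/7 + 11*π.
  (u')² squared terms: (-9)²·∫sin(3x)² dx = 81·π/2 = 81*π/2;  (-8)²·∫cos(4x)² dx = 64·π/2 = 32*π;  (3)²·∫cos(x)² dx = 9·π/2 = 9*π/2.
  (u')² cross terms: 2·(-9)·(-8)·∫sin(3x)·cos(4x) dx = 144·(-6/7) = -864/7;  2·(-9)·(3)·∫sin(3x)·cos(x) dx = -54·(0) = 0;  2·(-8)·(3)·∫cos(4x)·cos(x) dx = -48·(0) = 0.
  So ∫_0^π (u')² dx = 81*π/2 + 32*π + 9*π/2 − 864/7 + 0 + 0 = -864/7 + 77*π.
||u||_{H^1}^2 = (-96/7 + 11*π) + (-864/7 + 77*π) = -960/7 + 88*π.


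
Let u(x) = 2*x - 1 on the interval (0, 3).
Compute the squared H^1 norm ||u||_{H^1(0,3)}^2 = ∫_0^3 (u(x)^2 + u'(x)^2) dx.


||u||_{H^1}^2 = 33

The H^1 norm (squared) on an interval (0, L) is
  ||u||_{H^1}^2 = ∫_0^L u(x)^2 dx + ∫_0^L u'(x)^2 dx.
Compute u'(x) = 2.
Then u(x)^2 = 4*x**2 - 4*x + 1 and u'(x)^2 = 4.
Integrate each monomial from 0 to 3 using ∫_0^3 c·x^n dx = c·3^(n+1)/(n+1):
  ∫_0^3 u(x)^2 dx = ∫_0^3 (4*x^2 - 4*x + 1) dx. Term by term:
    ∫_0^3 4*x^2 dx = 36;  ∫_0^3 -4*x dx = -18;  ∫_0^3 1 dx = 3.
  Sum: 36 − 18 + 3 = 21.
  ∫_0^3 u'(x)^2 dx = ∫_0^3 (4) dx. Term by term:
    ∫_0^3 4 dx = 12.
Adding: ||u||_{H^1}^2 = 21 + 12 = 33.


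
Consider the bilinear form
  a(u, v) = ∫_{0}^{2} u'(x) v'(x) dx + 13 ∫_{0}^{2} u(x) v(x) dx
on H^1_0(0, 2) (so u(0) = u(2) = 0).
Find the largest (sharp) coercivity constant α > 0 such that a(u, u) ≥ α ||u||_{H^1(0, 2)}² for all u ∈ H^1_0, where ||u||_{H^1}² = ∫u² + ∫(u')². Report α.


α = 1

Coercivity of a(·,·) on H^1_0(0, 2) means a(u, u) ≥ α ||u||_{H^1}² for every u ∈ H^1_0.
The interval has length L = 2, and Poincaré/coercivity depend only on L. Here a(u, u) = ∫(u')² + (13)·∫u².
Here c = 13 ≥ 1, so a(u,u) = ∫(u')² + c∫u² ≥ ∫(u')² + ∫u² = ||u||_{H^1}², i.e. α = 1 works. No larger α is possible: a(u,u) ≥ α||u||_{H^1}² means (1−α)∫(u')² ≥ (α−c)∫u², and for the modes u_n = sin(nπ(x−x₀)/L) (x₀ the left endpoint) one has ∫u_n²/∫(u_n')² = (L/(nπ))² → 0, so a(u_n,u_n)/||u_n||_{H^1}² → 1. Hence the optimal constant is α = 1.
Therefore α = 1.


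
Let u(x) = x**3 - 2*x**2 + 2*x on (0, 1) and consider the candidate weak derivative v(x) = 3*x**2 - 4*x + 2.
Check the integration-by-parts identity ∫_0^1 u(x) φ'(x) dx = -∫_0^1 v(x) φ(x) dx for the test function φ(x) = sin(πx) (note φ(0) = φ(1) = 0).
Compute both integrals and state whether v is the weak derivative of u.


LHS = -3/π + 12/π^3, RHS = -3/π + 12/π^3. Yes, v = u' weakly.

u(x) = x**3 - 2*x**2 + 2*x, classical derivative u'(x) = 3*x**2 - 4*x + 2.
φ(x) = sin(πx), so φ'(x) = π*cos(π*x).
Note φ(0) = φ(1) = 0, so the boundary term u·φ vanishes.
LHS = ∫_0^1 u(x) φ'(x) dx = ∫_0^1 (π*x^3*cos(π*x) - 2*π*x^2*cos(π*x) + 2*π*x*cos(π*x)) dx. Term by term:
  ∫_0^1 π*x^3*cos(π*x) dx = -3/π + 12/π^3;  ∫_0^1 -2*π*x^2*cos(π*x) dx = 4/π;  ∫_0^1 2*π*x*cos(π*x) dx = -4/π.
Sum: -3/π + 12/π^3 + 4/π − 4/π = -3/π + 12/π^3.
So LHS = -3/π + 12/π^3.
∫_0^1 v(x) φ(x) dx = ∫_0^1 (3*x^2*sin(π*x) - 4*x*sin(π*x) + 2*sin(π*x)) dx. Term by term:
  ∫_0^1 2*sin(π*x) dx = 4/π;  ∫_0^1 -4*x*sin(π*x) dx = -4/π;  ∫_0^1 3*x^2*sin(π*x) dx = -12/π^3 + 3/π.
Sum: 4/π − 4/π + -12/π^3 + 3/π = -12/π^3 + 3/π.
So RHS = -∫_0^1 v(x) φ(x) dx = -3/π + 12/π^3.
LHS = RHS, so the identity holds for this test φ.
Moreover u is smooth here and v(x) = u'(x) = 3*x**2 - 4*x + 2 pointwise, so the identity holds for every test function. Hence v is the weak derivative of u.


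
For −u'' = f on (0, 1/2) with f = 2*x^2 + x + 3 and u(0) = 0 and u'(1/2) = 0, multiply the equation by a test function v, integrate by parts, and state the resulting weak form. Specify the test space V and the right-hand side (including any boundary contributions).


V = {v ∈ H^1(0, 1/2) : v(0) = 0} (test functions vanish at x = 0 where u is specified); weak form: ∫_0^1/2 u'v' dx = ∫_0^1/2 (2*x^2 + x + 3) v dx for all v ∈ V.

Multiply both sides by a test function v and integrate from 0 to 1/2:
  ∫_0^1/2 −u''(x) v(x) dx = ∫_0^1/2 f(x) v(x) dx.
Integrate the LHS by parts once:
  ∫_0^1/2 −u'' v dx = −[u'(x) v(x)]_0^1/2 + ∫_0^1/2 u'(x) v'(x) dx.
Thus ∫_0^1/2 u'(x) v'(x) dx = ∫_0^1/2 f(x) v(x) dx + [u'(x) v(x)]_0^1/2.
Choose V so that boundary terms are either known or forced to vanish.
Mixed BC: u(0) = 0 (Dirichlet) and u'(1/2) = 0 (Neumann). Define V = {v ∈ H^1(0, 1/2) : v(0) = 0}. Then [u' v]_0^1/2 = u'(1/2)·v(1/2) − u'(0)·0 = 0.
Weak formulation: find u (satisfying any essential BC) such that ∫_0^1/2 u'(x) v'(x) dx = ∫_0^1/2 f v dx for all v ∈ V (Dirichlet at 0 absorbed into V; the Neumann datum at x = 1/2 is zero, so no boundary term remains).
Substituting f(x) = 2*x^2 + x + 3, the right-hand side is ∫_0^1/2 (2*x^2 + x + 3) v dx.


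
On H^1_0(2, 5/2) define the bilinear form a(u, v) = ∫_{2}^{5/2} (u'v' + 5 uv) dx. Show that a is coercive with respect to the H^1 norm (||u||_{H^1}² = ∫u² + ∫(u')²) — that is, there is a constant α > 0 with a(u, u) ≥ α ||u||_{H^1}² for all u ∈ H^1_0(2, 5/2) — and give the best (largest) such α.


α = 1

Coercivity of a(·,·) on H^1_0(2, 5/2) means a(u, u) ≥ α ||u||_{H^1}² for every u ∈ H^1_0.
The interval has length L = 1/2, and Poincaré/coercivity depend only on L. Here a(u, u) = ∫(u')² + (5)·∫u².
Here c = 5 ≥ 1, so a(u,u) = ∫(u')² + c∫u² ≥ ∫(u')² + ∫u² = ||u||_{H^1}², i.e. α = 1 works. No larger α is possible: a(u,u) ≥ α||u||_{H^1}² means (1−α)∫(u')² ≥ (α−c)∫u², and for the modes u_n = sin(nπ(x−x₀)/L) (x₀ the left endpoint) one has ∫u_n²/∫(u_n')² = (L/(nπ))² → 0, so a(u_n,u_n)/||u_n||_{H^1}² → 1. Hence the optimal constant is α = 1.
Therefore α = 1.


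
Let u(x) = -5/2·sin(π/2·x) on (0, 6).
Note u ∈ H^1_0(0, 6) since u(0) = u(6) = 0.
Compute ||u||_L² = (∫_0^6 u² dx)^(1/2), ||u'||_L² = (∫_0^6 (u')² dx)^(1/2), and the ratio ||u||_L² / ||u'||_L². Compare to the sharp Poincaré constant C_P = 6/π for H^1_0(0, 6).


||u||_L² / ||u'||_L² = 2/π < C_P = 6/π.

u(x) = -5/2·sin(π/2·x), so u'(x) = -5*π*cos(π*x/2)/4.
Writing u(x) = A·sin(kπx/L) with A = -5/2 and k = 3, use ∫_0^L sin²(kπx/L) dx = L/2 and ∫_0^L cos²(kπx/L) dx = L/2.
u² = 25/4·sin²(π/2·x) and (u')² = 25*π^2/16·cos²(π/2·x), and each of sin², cos² integrates to L/2 = 3 over (0, 6).
∫_0^6 u² dx = 75/4, so ||u||_L² = 5*sqrt(3)/2.
∫_0^6 (u')² dx = 75*π^2/16, so ||u'||_L² = 5*sqrt(3)*π/4.
Ratio ||u||_L² / ||u'||_L² = 2/π.
Sharp Poincaré constant on H^1_0(0, 6) is C_P = L/π = 6/π, achieved by sin(π/6·x).
This is the k = 3 harmonic; the ratio L/(kπ) is strictly less than C_P = L/π, consistent with the sharp inequality ||u||_L² ≤ C_P ||u'||_L².


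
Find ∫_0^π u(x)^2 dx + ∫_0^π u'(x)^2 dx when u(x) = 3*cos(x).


||u||_{H^1(0,π)}^2 = 9*π

u'(x) = -3*sin(x).
Expand u² and (u')² and integrate term by term on (0, π), using: for integers n ≥ 1, ∫_0^π sin²(nx) dx = ∫_0^π cos²(nx) dx = π/2; for n ≠ n', ∫_0^π sin(nx)sin(n'x) dx = ∫_0^π cos(nx)cos(n'x) dx = 0; and by product-to-sum, ∫_0^π sin(nx)cos(n'x) dx = ½∫_0^π [sin((n+n')x) + sin((n−n')x)] dx, which is 0 when n+n' is even and 2n/(n²−n'²) when n+n' is odd (it need not vanish on (0, π)).
  u² squared terms: (3)²·∫cos(x)² dx = 9·π/2 = 9*π/2.
  So ∫_0^π u² dx = 9*π/2.
  (u')² squared terms: (-3)²·∫sin(x)² dx = 9·π/2 = 9*π/2.
  So ∫_0^π (u')² dx = 9*π/2.
||u||_{H^1}^2 = (9*π/2) + (9*π/2) = 9*π.


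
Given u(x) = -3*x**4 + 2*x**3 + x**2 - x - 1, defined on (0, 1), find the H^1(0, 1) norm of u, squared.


||u||_{H^1}^2 = 436/105

The H^1 norm (squared) on an interval (0, L) is
  ||u||_{H^1}^2 = ∫_0^L u(x)^2 dx + ∫_0^L u'(x)^2 dx.
Compute u'(x) = -12*x**3 + 6*x**2 + 2*x - 1.
Then u(x)^2 = 9*x**8 - 12*x**7 - 2*x**6 + 10*x**5 + 3*x**4 - 6*x**3 - x**2 + 2*x + 1 and u'(x)^2 = 144*x**6 - 144*x**5 - 12*x**4 + 48*x**3 - 8*x**2 - 4*x + 1.
Integrate each monomial from 0 to 1 using ∫_0^1 c·x^n dx = c·1^(n+1)/(n+1):
  ∫_0^1 u(x)^2 dx = ∫_0^1 (9*x^8 - 12*x^7 - 2*x^6 + 10*x^5 + 3*x^4 - 6*x^3 - x^2 + 2*x + 1) dx. Term by term:
    ∫_0^1 9*x^8 dx = 1;  ∫_0^1 -12*x^7 dx = -3/2;  ∫_0^1 -2*x^6 dx = -2/7;
    ∫_0^1 10*x^5 dx = 5/3;  ∫_0^1 3*x^4 dx = 3/5;  ∫_0^1 -6*x^3 dx = -3/2;
    ∫_0^1 -x^2 dx = -1/3;  ∫_0^1 2*x dx = 1;  ∫_0^1 1 dx = 1.
  Sum: 1 − 3/2 − 2/7 + 5/3 + 3/5 − 3/2 − 1/3 + 1 + 1 = 173/105.
  ∫_0^1 u'(x)^2 dx = ∫_0^1 (144*x^6 - 144*x^5 - 12*x^4 + 48*x^3 - 8*x^2 - 4*x + 1) dx. Term by term:
    ∫_0^1 144*x^6 dx = 144/7;  ∫_0^1 -144*x^5 dx = -24;  ∫_0^1 -12*x^4 dx = -12/5;
    ∫_0^1 48*x^3 dx = 12;  ∫_0^1 -8*x^2 dx = -8/3;  ∫_0^1 -4*x dx = -2;
    ∫_0^1 1 dx = 1.
  Sum: 144/7 − 24 − 12/5 + 12 − 8/3 − 2 + 1 = 263/105.
Adding: ||u||_{H^1}^2 = 173/105 + 263/105 = 436/105.


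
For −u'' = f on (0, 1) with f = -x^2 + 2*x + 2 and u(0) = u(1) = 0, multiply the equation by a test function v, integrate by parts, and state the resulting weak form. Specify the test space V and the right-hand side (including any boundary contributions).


V = H^1_0(0, 1) (so v(0) = v(1) = 0); weak form: ∫_0^1 u'v' dx = ∫_0^1 (-x^2 + 2*x + 2) v dx for all v ∈ V.

Multiply both sides by a test function v and integrate from 0 to 1:
  ∫_0^1 −u''(x) v(x) dx = ∫_0^1 f(x) v(x) dx.
Integrate the LHS by parts once:
  ∫_0^1 −u'' v dx = −[u'(x) v(x)]_0^1 + ∫_0^1 u'(x) v'(x) dx.
Thus ∫_0^1 u'(x) v'(x) dx = ∫_0^1 f(x) v(x) dx + [u'(x) v(x)]_0^1.
Choose V so that boundary terms are either known or forced to vanish.
u is Dirichlet: u(0) = u(1) = 0. Let V = H^1_0(0, 1); then v(0) = v(1) = 0, and [u' v]_0^1 = 0.
Weak formulation: find u (satisfying any essential BC) such that ∫_0^1 u'(x) v'(x) dx = ∫_0^1 f v dx for all v ∈ V.
Substituting f(x) = -x^2 + 2*x + 2, the right-hand side is ∫_0^1 (-x^2 + 2*x + 2) v dx.


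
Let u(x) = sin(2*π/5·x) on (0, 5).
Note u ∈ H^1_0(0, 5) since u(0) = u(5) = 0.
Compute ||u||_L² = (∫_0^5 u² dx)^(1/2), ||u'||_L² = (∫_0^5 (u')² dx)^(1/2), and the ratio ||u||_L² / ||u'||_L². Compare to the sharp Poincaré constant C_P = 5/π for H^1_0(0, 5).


||u||_L² / ||u'||_L² = 5/(2*π) < C_P = 5/π.

u(x) = sin(2*π/5·x), so u'(x) = 2*π*cos(2*π*x/5)/5.
Writing u(x) = A·sin(kπx/L) with A = 1 and k = 2, use ∫_0^L sin²(kπx/L) dx = L/2 and ∫_0^L cos²(kπx/L) dx = L/2.
u² = 1·sin²(2*π/5·x) and (u')² = 4*π^2/25·cos²(2*π/5·x), and each of sin², cos² integrates to L/2 = 5/2 over (0, 5).
∫_0^5 u² dx = 5/2, so ||u||_L² = sqrt(10)/2.
∫_0^5 (u')² dx = 2*π^2/5, so ||u'||_L² = sqrt(10)*π/5.
Ratio ||u||_L² / ||u'||_L² = 5/(2*π).
Sharp Poincaré constant on H^1_0(0, 5) is C_P = L/π = 5/π, achieved by sin(π/5·x).
This is the k = 2 harmonic; the ratio L/(kπ) is strictly less than C_P = L/π, consistent with the sharp inequality ||u||_L² ≤ C_P ||u'||_L².


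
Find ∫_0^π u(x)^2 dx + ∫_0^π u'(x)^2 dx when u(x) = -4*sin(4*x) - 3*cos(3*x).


||u||_{H^1(0,π)}^2 = 1920/7 + 181*π

u'(x) = 9*sin(3*x) - 16*cos(4*x).
Expand u² and (u')² and integrate term by term on (0, π), using: for integers n ≥ 1, ∫_0^π sin²(nx) dx = ∫_0^π cos²(nx) dx = π/2; for n ≠ n', ∫_0^π sin(nx)sin(n'x) dx = ∫_0^π cos(nx)cos(n'x) dx = 0; and by product-to-sum, ∫_0^π sin(nx)cos(n'x) dx = ½∫_0^π [sin((n+n')x) + sin((n−n')x)] dx, which is 0 when n+n' is even and 2n/(n²−n'²) when n+n' is odd (it need not vanish on (0, π)).
  u² squared terms: (-4)²·∫sin(4x)² dx = 16·π/2 = 8*π;  (-3)²·∫cos(3x)² dx = 9·π/2 = 9*π/2.
  u² cross terms: 2·(-4)·(-3)·∫sin(4x)·cos(3x) dx = 24·(8/7) = 192/7.
  So ∫_0^π u² dx = 8*π + 9*π/2 + 192/7 = 192/7 + 25*π/2.
  (u')² squared terms: (-16)²·∫cos(4x)² dx = 256·π/2 = 128*π;  (9)²·∫sin(3x)² dx = 81·π/2 = 81*π/2.
  (u')² cross terms: 2·(-16)·(9)·∫cos(4x)·sin(3x) dx = -288·(-6/7) = 1728/7.
  So ∫_0^π (u')² dx = 128*π + 81*π/2 + 1728/7 = 1728/7 + 337*π/2.
||u||_{H^1}^2 = (192/7 + 25*π/2) + (1728/7 + 337*π/2) = 1920/7 + 181*π.


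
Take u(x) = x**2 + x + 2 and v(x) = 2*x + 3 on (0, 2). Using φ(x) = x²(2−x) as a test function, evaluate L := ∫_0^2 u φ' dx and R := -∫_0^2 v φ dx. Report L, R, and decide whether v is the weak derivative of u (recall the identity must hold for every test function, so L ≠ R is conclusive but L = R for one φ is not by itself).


LHS = -68/15, RHS = -36/5. No, v is not the weak derivative of u.

u(x) = x**2 + x + 2, classical derivative u'(x) = 2*x + 1.
φ(x) = x²(2−x), so φ'(x) = x*(4 - 3*x).
Note φ(0) = φ(2) = 0, so the boundary term u·φ vanishes.
LHS = ∫_0^2 u(x) φ'(x) dx = ∫_0^2 (-3*x^4 + x^3 - 2*x^2 + 8*x) dx. Term by term:
  ∫_0^2 -3*x^4 dx = -96/5;  ∫_0^2 x^3 dx = 4;  ∫_0^2 -2*x^2 dx = -16/3;
  ∫_0^2 8*x dx = 16.
Sum: -96/5 + 4 − 16/3 + 16 = -68/15.
So LHS = -68/15.
∫_0^2 v(x) φ(x) dx = ∫_0^2 (-2*x^4 + x^3 + 6*x^2) dx. Term by term:
  ∫_0^2 -2*x^4 dx = -64/5;  ∫_0^2 x^3 dx = 4;  ∫_0^2 6*x^2 dx = 16.
Sum: -64/5 + 4 + 16 = 36/5.
So RHS = -∫_0^2 v(x) φ(x) dx = -36/5.
LHS − RHS = 8/3 ≠ 0, so the identity fails.
(For a valid weak derivative the identity must hold for EVERY test function, in particular this one. The failure shows v is NOT the weak derivative of u.)
Correct weak derivative would be u'(x) = 2*x + 1.


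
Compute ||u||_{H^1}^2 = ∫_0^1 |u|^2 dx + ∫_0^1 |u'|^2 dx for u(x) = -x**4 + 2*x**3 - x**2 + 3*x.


||u||_{H^1}^2 = 751/63

The H^1 norm (squared) on an interval (0, L) is
  ||u||_{H^1}^2 = ∫_0^L u(x)^2 dx + ∫_0^L u'(x)^2 dx.
Compute u'(x) = -4*x**3 + 6*x**2 - 2*x + 3.
Then u(x)^2 = x**8 - 4*x**7 + 6*x**6 - 10*x**5 + 13*x**4 - 6*x**3 + 9*x**2 and u'(x)^2 = 16*x**6 - 48*x**5 + 52*x**4 - 48*x**3 + 40*x**2 - 12*x + 9.
Integrate each monomial from 0 to 1 using ∫_0^1 c·x^n dx = c·1^(n+1)/(n+1):
  ∫_0^1 u(x)^2 dx = ∫_0^1 (x^8 - 4*x^7 + 6*x^6 - 10*x^5 + 13*x^4 - 6*x^3 + 9*x^2) dx. Term by term:
    ∫_0^1 x^8 dx = 1/9;  ∫_0^1 -4*x^7 dx = -1/2;  ∫_0^1 6*x^6 dx = 6/7;
    ∫_0^1 -10*x^5 dx = -5/3;  ∫_0^1 13*x^4 dx = 13/5;  ∫_0^1 -6*x^3 dx = -3/2;
    ∫_0^1 9*x^2 dx = 3.
  Sum: 1/9 − 1/2 + 6/7 − 5/3 + 13/5 − 3/2 + 3 = 914/315.
  ∫_0^1 u'(x)^2 dx = ∫_0^1 (16*x^6 - 48*x^5 + 52*x^4 - 48*x^3 + 40*x^2 - 12*x + 9) dx. Term by term:
    ∫_0^1 16*x^6 dx = 16/7;  ∫_0^1 -48*x^5 dx = -8;  ∫_0^1 52*x^4 dx = 52/5;
    ∫_0^1 -48*x^3 dx = -12;  ∫_0^1 40*x^2 dx = 40/3;  ∫_0^1 -12*x dx = -6;
    ∫_0^1 9 dx = 9.
  Sum: 16/7 − 8 + 52/5 − 12 + 40/3 − 6 + 9 = 947/105.
Adding: ||u||_{H^1}^2 = 914/315 + 947/105 = 751/63.


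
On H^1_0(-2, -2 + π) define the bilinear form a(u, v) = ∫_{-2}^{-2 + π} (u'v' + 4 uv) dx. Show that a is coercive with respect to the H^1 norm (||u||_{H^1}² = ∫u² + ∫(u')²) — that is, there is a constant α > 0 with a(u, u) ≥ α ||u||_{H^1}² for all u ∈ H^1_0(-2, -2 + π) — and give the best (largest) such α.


α = 1

Coercivity of a(·,·) on H^1_0(-2, -2 + π) means a(u, u) ≥ α ||u||_{H^1}² for every u ∈ H^1_0.
The interval has length L = π, and Poincaré/coercivity depend only on L. Here a(u, u) = ∫(u')² + (4)·∫u².
Here c = 4 ≥ 1, so a(u,u) = ∫(u')² + c∫u² ≥ ∫(u')² + ∫u² = ||u||_{H^1}², i.e. α = 1 works. No larger α is possible: a(u,u) ≥ α||u||_{H^1}² means (1−α)∫(u')² ≥ (α−c)∫u², and for the modes u_n = sin(nπ(x−x₀)/L) (x₀ the left endpoint) one has ∫u_n²/∫(u_n')² = (L/(nπ))² → 0, so a(u_n,u_n)/||u_n||_{H^1}² → 1. Hence the optimal constant is α = 1.
Therefore α = 1.


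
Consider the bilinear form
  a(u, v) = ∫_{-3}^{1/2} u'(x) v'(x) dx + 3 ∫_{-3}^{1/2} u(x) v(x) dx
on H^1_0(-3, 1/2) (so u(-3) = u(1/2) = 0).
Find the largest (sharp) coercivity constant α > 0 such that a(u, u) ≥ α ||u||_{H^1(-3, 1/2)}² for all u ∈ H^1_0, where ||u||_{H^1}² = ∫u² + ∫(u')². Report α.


α = 1

Coercivity of a(·,·) on H^1_0(-3, 1/2) means a(u, u) ≥ α ||u||_{H^1}² for every u ∈ H^1_0.
The interval has length L = 7/2, and Poincaré/coercivity depend only on L. Here a(u, u) = ∫(u')² + (3)·∫u².
Here c = 3 ≥ 1, so a(u,u) = ∫(u')² + c∫u² ≥ ∫(u')² + ∫u² = ||u||_{H^1}², i.e. α = 1 works. No larger α is possible: a(u,u) ≥ α||u||_{H^1}² means (1−α)∫(u')² ≥ (α−c)∫u², and for the modes u_n = sin(nπ(x−x₀)/L) (x₀ the left endpoint) one has ∫u_n²/∫(u_n')² = (L/(nπ))² → 0, so a(u_n,u_n)/||u_n||_{H^1}² → 1. Hence the optimal constant is α = 1.
Therefore α = 1.


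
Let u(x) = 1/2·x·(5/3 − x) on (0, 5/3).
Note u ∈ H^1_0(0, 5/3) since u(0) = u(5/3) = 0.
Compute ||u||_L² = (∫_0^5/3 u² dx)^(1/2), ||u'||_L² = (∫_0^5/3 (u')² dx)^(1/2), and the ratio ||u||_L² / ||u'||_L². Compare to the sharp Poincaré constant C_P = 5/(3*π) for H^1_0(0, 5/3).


||u||_L² / ||u'||_L² = sqrt(10)/6 < C_P = 5/(3*π).

u(x) = 1/2·x·(5/3 − x), so u'(x) = 5/6 - x.
u(x) = 1/2·x·(5/3 − x) vanishes at x = 0 and x = 5/3, so u ∈ H^1_0(0, 5/3). Differentiate via the product rule and integrate the resulting polynomials term by term.
  ∫_0^5/3 u² dx = ∫_0^5/3 (x^4/4 - 5*x^3/6 + 25*x^2/36) dx. Term by term:
    ∫_0^5/3 x^4/4 dx = 625/972;  ∫_0^5/3 -5*x^3/6 dx = -3125/1944;  ∫_0^5/3 25*x^2/36 dx = 3125/2916.
  Sum: 625/972 − 3125/1944 + 3125/2916 = 625/5832.
  ∫_0^5/3 (u')² dx = ∫_0^5/3 (x^2 - 5*x/3 + 25/36) dx. Term by term:
    ∫_0^5/3 x^2 dx = 125/81;  ∫_0^5/3 -5*x/3 dx = -125/54;  ∫_0^5/3 25/36 dx = 125/108.
  Sum: 125/81 − 125/54 + 125/108 = 125/324.
∫_0^5/3 u² dx = 625/5832, so ||u||_L² = 25*sqrt(2)/108.
∫_0^5/3 (u')² dx = 125/324, so ||u'||_L² = 5*sqrt(5)/18.
Ratio ||u||_L² / ||u'||_L² = sqrt(10)/6.
Sharp Poincaré constant on H^1_0(0, 5/3) is C_P = L/π = 5/(3*π), achieved by sin(3*π/5·x).
A polynomial bump cannot attain the sharp Poincaré constant (only the first sine eigenfunction does), so the ratio is strictly less than C_P, consistent with ||u||_L² ≤ C_P ||u'||_L².


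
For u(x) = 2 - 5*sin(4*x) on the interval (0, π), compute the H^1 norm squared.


||u||_{H^1(0,π)}^2 = 433*π/2

u'(x) = -20*cos(4*x).
Expand u² and (u')² and integrate term by term on (0, π), using: for integers n ≥ 1, ∫_0^π sin²(nx) dx = ∫_0^π cos²(nx) dx = π/2; for n ≠ n', ∫_0^π sin(nx)sin(n'x) dx = ∫_0^π cos(nx)cos(n'x) dx = 0; and by product-to-sum, ∫_0^π sin(nx)cos(n'x) dx = ½∫_0^π [sin((n+n')x) + sin((n−n')x)] dx, which is 0 when n+n' is even and 2n/(n²−n'²) when n+n' is odd (it need not vanish on (0, π)). For the constant mode: ∫_0^π 1 dx = π, ∫_0^π cos(nx) dx = 0, ∫_0^π sin(nx) dx = (1−(−1)^n)/n.
  u² squared terms: (2)²·∫1 dx = 4·π = 4*π;  (-5)²·∫sin(4x)² dx = 25·π/2 = 25*π/2.
  u² cross terms: 2·(2)·(-5)·∫1·sin(4x) dx = -20·(0) = 0.
  So ∫_0^π u² dx = 4*π + 25*π/2 + 0 = 33*π/2.
  (u')² squared terms: (-20)²·∫cos(4x)² dx = 400·π/2 = 200*π.
  So ∫_0^π (u')² dx = 200*π.
||u||_{H^1}^2 = (33*π/2) + (200*π) = 433*π/2.
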